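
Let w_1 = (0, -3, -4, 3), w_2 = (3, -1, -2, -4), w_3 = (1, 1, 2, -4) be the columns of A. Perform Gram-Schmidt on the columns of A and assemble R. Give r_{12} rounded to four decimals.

e_1 = w_1/‖w_1‖ = (0, -3, -4, 3)/5.8310 = (0.0000, -0.5145, -0.6860, 0.5145).
r_{12} = e_1·w_2 = -0.1715.

r_{12} = -0.1715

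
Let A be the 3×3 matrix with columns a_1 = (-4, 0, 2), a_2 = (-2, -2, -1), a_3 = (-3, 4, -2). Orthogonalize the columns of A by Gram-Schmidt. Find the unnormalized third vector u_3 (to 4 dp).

a_1 = (-4, 0, 2); ‖a_1‖ = 4.4721, so q_1 = (-0.8944, 0.0000, 0.4472).
q_1·a_2 = (-0.8944)·(-2) + 0.0000·(-2) + 0.4472·(-1) = 1.3416.
u_2 = a_2 − 1.3416·q_1 = (-0.8000, -2.0000, -1.6000).
‖u_2‖ = 2.6833, so q_2 = (-0.2981, -0.7454, -0.5963).
q_1·a_3 = (-0.8944)·(-3) + 0.0000·4 + 0.4472·(-2) = 1.7889; q_2·a_3 = (-0.2981)·(-3) + (-0.7454)·4 + (-0.5963)·(-2) = -0.8944.
u_3 = a_3 − 1.7889·q_1 + 0.8944·q_2 = (-1.6667, 3.3333, -3.3333).

u_3 = (-1.6667, 3.3333, -3.3333)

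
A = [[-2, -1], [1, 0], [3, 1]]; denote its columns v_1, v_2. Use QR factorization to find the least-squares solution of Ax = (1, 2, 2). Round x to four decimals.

q_1 = v_1/‖v_1‖ = (-2, 1, 3)/3.7417 = (-0.5345, 0.2673, 0.8018).
r_{12} = q_1·v_2 = 1.3363.
u_2 = v_2 − 1.3363·q_1 = (-0.2857, -0.3571, -0.0714).
‖u_2‖ = 0.4629, so q_2 = (-0.6172, -0.7715, -0.1543).
Qᵀb = (1.6036, -2.4689).
Back-substitute: x_2 = -2.4689/0.4629 = -5.3333.
x_1 = (1.6036 − 1.3363·(-5.3333))/3.7417 = 2.3333.

x = (2.3333, -5.3333)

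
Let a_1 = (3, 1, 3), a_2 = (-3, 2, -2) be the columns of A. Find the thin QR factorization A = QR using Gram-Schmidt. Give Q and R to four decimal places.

Q = [[0.6882, -0.3328], [0.2294, 0.9428], [0.6882, 0.0185]], R = [[4.3589, -2.9824], [0.0000, 2.8470]]

a_1 = (3, 1, 3); ‖a_1‖ = 4.3589, so e_1 = (0.6882, 0.2294, 0.6882).
e_1·a_2 = 0.6882·(-3) + 0.2294·2 + 0.6882·(-2) = -2.9824.
u_2 = a_2 + 2.9824·e_1 = (-0.9474, 2.6842, 0.0526).
‖u_2‖ = 2.8470, so e_2 = (-0.3328, 0.9428, 0.0185).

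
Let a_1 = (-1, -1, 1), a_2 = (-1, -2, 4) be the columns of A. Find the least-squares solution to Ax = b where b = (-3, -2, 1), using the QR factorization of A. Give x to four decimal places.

x = (3.5000, -0.6429)

a_1 = (-1, -1, 1); ‖a_1‖ = 1.7321, so e_1 = (-0.5774, -0.5774, 0.5774).
e_1·a_2 = (-0.5774)·(-1) + (-0.5774)·(-2) + 0.5774·4 = 4.0415.
u_2 = a_2 − 4.0415·e_1 = (1.3333, 0.3333, 1.6667).
‖u_2‖ = 2.1602, so e_2 = (0.6172, 0.1543, 0.7715).
Qᵀb = (3.4641, -1.3887).
Back-substitute: x_2 = -1.3887/2.1602 = -0.6429.
x_1 = (3.4641 − 4.0415·(-0.6429))/1.7321 = 3.5000.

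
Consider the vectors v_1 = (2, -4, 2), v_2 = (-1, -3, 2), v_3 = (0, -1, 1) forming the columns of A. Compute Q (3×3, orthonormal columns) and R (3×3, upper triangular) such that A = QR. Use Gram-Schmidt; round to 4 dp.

v_1 = (2, -4, 2); ‖v_1‖ = 4.8990, so e_1 = (0.4082, -0.8165, 0.4082).
e_1·v_2 = 0.4082·(-1) + (-0.8165)·(-3) + 0.4082·2 = 2.8577.
u_2 = v_2 − 2.8577·e_1 = (-2.1667, -0.6667, 0.8333).
‖u_2‖ = 2.4152, so e_2 = (-0.8971, -0.2760, 0.3450).
e_1·v_3 = 0.4082·0 + (-0.8165)·(-1) + 0.4082·1 = 1.2247; e_2·v_3 = (-0.8971)·0 + (-0.2760)·(-1) + 0.3450·1 = 0.6211.
u_3 = v_3 − 1.2247·e_1 − 0.6211·e_2 = (0.0571, 0.1714, 0.2857).
‖u_3‖ = 0.3381, so e_3 = (0.1690, 0.5071, 0.8452).

Q = [[0.4082, -0.8971, 0.1690], [-0.8165, -0.2760, 0.5071], [0.4082, 0.3450, 0.8452]], R = [[4.8990, 2.8577, 1.2247], [0.0000, 2.4152, 0.6211], [0.0000, 0.0000, 0.3381]]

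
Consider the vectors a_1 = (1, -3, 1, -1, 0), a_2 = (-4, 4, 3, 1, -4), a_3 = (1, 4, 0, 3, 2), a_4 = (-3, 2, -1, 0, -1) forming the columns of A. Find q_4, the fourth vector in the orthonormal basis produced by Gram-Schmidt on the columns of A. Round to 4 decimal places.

a_1 = (1, -3, 1, -1, 0); ‖a_1‖ = 3.4641, so q_1 = (0.2887, -0.8660, 0.2887, -0.2887, 0.0000).
q_1·a_2 = 0.2887·(-4) + (-0.8660)·4 + 0.2887·3 + (-0.2887)·1 + 0.0000·(-4) = -4.0415.
u_2 = a_2 + 4.0415·q_1 = (-2.8333, 0.5000, 4.1667, -0.1667, -4.0000).
‖u_2‖ = 6.4550, so q_2 = (-0.4389, 0.0775, 0.6455, -0.0258, -0.6197).
q_1·a_3 = 0.2887·1 + (-0.8660)·4 + 0.2887·0 + (-0.2887)·3 + 0.0000·2 = -4.0415; q_2·a_3 = (-0.4389)·1 + 0.0775·4 + 0.6455·0 + (-0.0258)·3 + (-0.6197)·2 = -1.4459.
u_3 = a_3 + 4.0415·q_1 + 1.4459·q_2 = (1.5320, 0.6120, 2.1000, 1.7960, 1.1040).
‖u_3‖ = 3.4024, so q_3 = (0.4503, 0.1799, 0.6172, 0.5279, 0.3245).
q_1·a_4 = 0.2887·(-3) + (-0.8660)·2 + 0.2887·(-1) + (-0.2887)·0 + 0.0000·(-1) = -2.8868; q_2·a_4 = (-0.4389)·(-3) + 0.0775·2 + 0.6455·(-1) + (-0.0258)·0 + (-0.6197)·(-1) = 1.4459; q_3·a_4 = 0.4503·(-3) + 0.1799·2 + 0.6172·(-1) + 0.5279·0 + 0.3245·(-1) = -1.9328.
u_4 = a_4 + 2.8868·q_1 − 1.4459·q_2 + 1.9328·q_3 = (-0.6617, -0.2643, 0.0930, 0.2243, 0.5232).
‖u_4‖ = 0.9167, so q_4 = (-0.7218, -0.2884, 0.1014, 0.2446, 0.5707).

q_4 = (-0.7218, -0.2884, 0.1014, 0.2446, 0.5707)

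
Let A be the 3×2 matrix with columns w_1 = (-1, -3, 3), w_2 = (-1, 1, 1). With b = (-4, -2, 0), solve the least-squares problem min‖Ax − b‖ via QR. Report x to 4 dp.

x = (0.5000, 0.5000)

w_1 = (-1, -3, 3); ‖w_1‖ = 4.3589, so q_1 = (-0.2294, -0.6882, 0.6882).
q_1·w_2 = (-0.2294)·(-1) + (-0.6882)·1 + 0.6882·1 = 0.2294.
u_2 = w_2 − 0.2294·q_1 = (-0.9474, 1.1579, 0.8421).
‖u_2‖ = 1.7168, so q_2 = (-0.5518, 0.6745, 0.4905).
Qᵀb = (2.2942, 0.8584).
Back-substitute: x_2 = 0.8584/1.7168 = 0.5000.
x_1 = (2.2942 − 0.2294·0.5000)/4.3589 = 0.5000.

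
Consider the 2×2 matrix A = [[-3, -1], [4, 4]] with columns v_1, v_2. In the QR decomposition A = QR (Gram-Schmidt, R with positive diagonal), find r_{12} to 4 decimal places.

v_1 = (-3, 4); ‖v_1‖ = 5.0000, so e_1 = (-0.6000, 0.8000).
r_{12} = e_1·v_2 = 3.8000.

r_{12} = 3.8000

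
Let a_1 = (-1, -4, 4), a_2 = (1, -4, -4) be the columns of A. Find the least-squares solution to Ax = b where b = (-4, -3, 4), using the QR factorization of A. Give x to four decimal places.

a_1 = (-1, -4, 4); ‖a_1‖ = 5.7446, so e_1 = (-0.1741, -0.6963, 0.6963).
e_1·a_2 = (-0.1741)·1 + (-0.6963)·(-4) + 0.6963·(-4) = -0.1741.
u_2 = a_2 + 0.1741·e_1 = (0.9697, -4.1212, -3.8788).
‖u_2‖ = 5.7419, so e_2 = (0.1689, -0.7177, -0.6755).
Qᵀb = (5.5705, -1.2244).
Back-substitute: x_2 = -1.2244/5.7419 = -0.2132.
x_1 = (5.5705 + 0.1741·(-0.2132))/5.7446 = 0.9632.

x = (0.9632, -0.2132)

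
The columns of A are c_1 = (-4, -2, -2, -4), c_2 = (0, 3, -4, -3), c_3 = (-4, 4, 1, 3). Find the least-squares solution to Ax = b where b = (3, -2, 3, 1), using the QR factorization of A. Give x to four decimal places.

x = (-0.3374, -0.4903, -0.3932)

c_1 = (-4, -2, -2, -4); ‖c_1‖ = 6.3246, so q_1 = (-0.6325, -0.3162, -0.3162, -0.6325).
q_1·c_2 = (-0.6325)·0 + (-0.3162)·3 + (-0.3162)·(-4) + (-0.6325)·(-3) = 2.2136.
u_2 = c_2 − 2.2136·q_1 = (1.4000, 3.7000, -3.3000, -1.6000).
‖u_2‖ = 5.3944, so q_2 = (0.2595, 0.6859, -0.6117, -0.2966).
q_1·c_3 = (-0.6325)·(-4) + (-0.3162)·4 + (-0.3162)·1 + (-0.6325)·3 = -0.9487; q_2·c_3 = 0.2595·(-4) + 0.6859·4 + (-0.6117)·1 + (-0.2966)·3 = 0.2039.
u_3 = c_3 + 0.9487·q_1 − 0.2039·q_2 = (-4.6529, 3.5601, 0.8247, 2.4605).
‖u_3‖ = 6.4077, so q_3 = (-0.7261, 0.5556, 0.1287, 0.3840).
Qᵀb = (-2.8460, -2.7250, -2.5195).
Back-substitute: x_3 = -2.5195/6.4077 = -0.3932.
x_2 = (-2.7250 − 0.2039·(-0.3932))/5.3944 = -0.4903.
x_1 = (-2.8460 − 2.2136·(-0.4903) + 0.9487·(-0.3932))/6.3246 = -0.3374.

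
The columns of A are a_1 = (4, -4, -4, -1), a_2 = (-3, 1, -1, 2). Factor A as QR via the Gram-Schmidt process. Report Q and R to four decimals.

Q = [[0.5714, -0.5599], [-0.5714, -0.0431], [-0.5714, -0.6461], [-0.1429, 0.5169]], R = [[7.0000, -2.0000], [0.0000, 3.3166]]

e_1 = a_1/‖a_1‖ = (4, -4, -4, -1)/7.0000 = (0.5714, -0.5714, -0.5714, -0.1429).
r_{12} = e_1·a_2 = -2.0000.
u_2 = a_2 + 2.0000·e_1 = (-1.8571, -0.1429, -2.1429, 1.7143).
‖u_2‖ = 3.3166, so e_2 = (-0.5599, -0.0431, -0.6461, 0.5169).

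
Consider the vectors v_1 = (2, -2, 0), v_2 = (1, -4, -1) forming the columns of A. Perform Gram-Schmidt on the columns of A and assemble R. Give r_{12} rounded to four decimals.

v_1 = (2, -2, 0); ‖v_1‖ = 2.8284, so q_1 = (0.7071, -0.7071, 0.0000).
r_{12} = q_1·v_2 = 3.5355.

r_{12} = 3.5355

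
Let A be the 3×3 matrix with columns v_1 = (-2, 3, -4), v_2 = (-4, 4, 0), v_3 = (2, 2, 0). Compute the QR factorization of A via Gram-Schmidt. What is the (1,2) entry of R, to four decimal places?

v_1 = (-2, 3, -4); ‖v_1‖ = 5.3852, so q_1 = (-0.3714, 0.5571, -0.7428).
r_{12} = q_1·v_2 = 3.7139.

r_{12} = 3.7139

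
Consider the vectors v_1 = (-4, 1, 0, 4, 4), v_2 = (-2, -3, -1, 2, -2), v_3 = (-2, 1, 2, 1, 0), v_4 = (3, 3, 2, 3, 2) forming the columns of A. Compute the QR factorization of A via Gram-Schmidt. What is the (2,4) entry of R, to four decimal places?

r_{24} = -3.4779

v_1 = (-4, 1, 0, 4, 4); ‖v_1‖ = 7.0000, so q_1 = (-0.5714, 0.1429, 0.0000, 0.5714, 0.5714).
q_1·v_2 = (-0.5714)·(-2) + 0.1429·(-3) + 0.0000·(-1) + 0.5714·2 + 0.5714·(-2) = 0.7143.
u_2 = v_2 − 0.7143·q_1 = (-1.5918, -3.1020, -1.0000, 1.5918, -2.4082).
‖u_2‖ = 4.6357, so q_2 = (-0.3434, -0.6692, -0.2157, 0.3434, -0.5195).
r_{24} = q_2·v_4 = -3.4779.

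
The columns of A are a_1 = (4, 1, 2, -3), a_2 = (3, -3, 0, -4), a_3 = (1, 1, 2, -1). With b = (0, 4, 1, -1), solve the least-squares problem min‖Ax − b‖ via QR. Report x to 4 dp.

x = (0.7532, -0.7143, 0.1169)

a_1 = (4, 1, 2, -3); ‖a_1‖ = 5.4772, so q_1 = (0.7303, 0.1826, 0.3651, -0.5477).
q_1·a_2 = 0.7303·3 + 0.1826·(-3) + 0.3651·0 + (-0.5477)·(-4) = 3.8341.
u_2 = a_2 − 3.8341·q_1 = (0.2000, -3.7000, -1.4000, -1.9000).
‖u_2‖ = 4.3932, so q_2 = (0.0455, -0.8422, -0.3187, -0.4325).
q_1·a_3 = 0.7303·1 + 0.1826·1 + 0.3651·2 + (-0.5477)·(-1) = 2.1909; q_2·a_3 = 0.0455·1 + (-0.8422)·1 + (-0.3187)·2 + (-0.4325)·(-1) = -1.0016.
u_3 = a_3 − 2.1909·q_1 + 1.0016·q_2 = (-0.5544, -0.2435, 0.8808, -0.2332).
‖u_3‖ = 1.0940, so q_3 = (-0.5068, -0.2226, 0.8051, -0.2131).
Qᵀb = (1.6432, -3.2550, 0.1279).
Back-substitute: x_3 = 0.1279/1.0940 = 0.1169.
x_2 = (-3.2550 + 1.0016·0.1169)/4.3932 = -0.7143.
x_1 = (1.6432 − 3.8341·(-0.7143) − 2.1909·0.1169)/5.4772 = 0.7532.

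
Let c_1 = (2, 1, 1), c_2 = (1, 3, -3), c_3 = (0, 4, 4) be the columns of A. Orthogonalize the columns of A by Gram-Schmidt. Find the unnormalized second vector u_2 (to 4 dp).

u_2 = (0.3333, 2.6667, -3.3333)

e_1 = c_1/‖c_1‖ = (2, 1, 1)/2.4495 = (0.8165, 0.4082, 0.4082).
r_{12} = e_1·c_2 = 0.8165.
u_2 = c_2 − 0.8165·e_1 = (0.3333, 2.6667, -3.3333).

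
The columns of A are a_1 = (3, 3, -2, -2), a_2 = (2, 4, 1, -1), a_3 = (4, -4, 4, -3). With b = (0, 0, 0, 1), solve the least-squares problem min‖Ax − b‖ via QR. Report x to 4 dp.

x = (-0.1107, 0.0426, -0.0558)

a_1 = (3, 3, -2, -2); ‖a_1‖ = 5.0990, so q_1 = (0.5883, 0.5883, -0.3922, -0.3922).
q_1·a_2 = 0.5883·2 + 0.5883·4 + (-0.3922)·1 + (-0.3922)·(-1) = 3.5301.
u_2 = a_2 − 3.5301·q_1 = (-0.0769, 1.9231, 2.3846, 0.3846).
‖u_2‖ = 3.0884, so q_2 = (-0.0249, 0.6227, 0.7721, 0.1245).
q_1·a_3 = 0.5883·4 + 0.5883·(-4) + (-0.3922)·4 + (-0.3922)·(-3) = -0.3922; q_2·a_3 = (-0.0249)·4 + 0.6227·(-4) + 0.7721·4 + 0.1245·(-3) = 0.1245.
u_3 = a_3 + 0.3922·q_1 − 0.1245·q_2 = (4.2339, -3.8468, 3.7500, -3.1694).
‖u_3‖ = 7.5386, so q_3 = (0.5616, -0.5103, 0.4974, -0.4204).
Qᵀb = (-0.3922, 0.1245, -0.4204).
Back-substitute: x_3 = -0.4204/7.5386 = -0.0558.
x_2 = (0.1245 − 0.1245·(-0.0558))/3.0884 = 0.0426.
x_1 = (-0.3922 − 3.5301·0.0426 + 0.3922·(-0.0558))/5.0990 = -0.1107.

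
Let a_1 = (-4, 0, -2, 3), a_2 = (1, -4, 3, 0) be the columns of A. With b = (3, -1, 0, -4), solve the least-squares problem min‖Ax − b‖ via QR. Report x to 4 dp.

a_1 = (-4, 0, -2, 3); ‖a_1‖ = 5.3852, so e_1 = (-0.7428, 0.0000, -0.3714, 0.5571).
e_1·a_2 = (-0.7428)·1 + 0.0000·(-4) + (-0.3714)·3 + 0.5571·0 = -1.8570.
u_2 = a_2 + 1.8570·e_1 = (-0.3793, -4.0000, 2.3103, 1.0345).
‖u_2‖ = 4.7489, so e_2 = (-0.0799, -0.8423, 0.4865, 0.2178).
Qᵀb = (-4.4567, -0.2687).
Back-substitute: x_2 = -0.2687/4.7489 = -0.0566.
x_1 = (-4.4567 + 1.8570·(-0.0566))/5.3852 = -0.8471.

x = (-0.8471, -0.0566)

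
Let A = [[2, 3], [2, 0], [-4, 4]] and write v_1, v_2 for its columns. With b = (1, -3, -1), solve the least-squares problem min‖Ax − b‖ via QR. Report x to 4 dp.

x = (-0.0200, -0.0480)

e_1 = v_1/‖v_1‖ = (2, 2, -4)/4.8990 = (0.4082, 0.4082, -0.8165).
r_{12} = e_1·v_2 = -2.0412.
u_2 = v_2 + 2.0412·e_1 = (3.8333, 0.8333, 2.3333).
‖u_2‖ = 4.5644, so e_2 = (0.8398, 0.1826, 0.5112).
Qᵀb = (0.0000, -0.2191).
Back-substitute: x_2 = -0.2191/4.5644 = -0.0480.
x_1 = (0.0000 + 2.0412·(-0.0480))/4.8990 = -0.0200.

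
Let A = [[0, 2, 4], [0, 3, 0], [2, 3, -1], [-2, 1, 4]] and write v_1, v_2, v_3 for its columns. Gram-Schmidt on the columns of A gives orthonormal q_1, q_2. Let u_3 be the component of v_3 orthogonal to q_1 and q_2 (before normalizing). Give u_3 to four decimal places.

u_3 = (2.6667, -2.0000, 0.1667, 0.1667)

v_1 = (0, 0, 2, -2); ‖v_1‖ = 2.8284, so q_1 = (0.0000, 0.0000, 0.7071, -0.7071).
q_1·v_2 = 0.0000·2 + 0.0000·3 + 0.7071·3 + (-0.7071)·1 = 1.4142.
u_2 = v_2 − 1.4142·q_1 = (2.0000, 3.0000, 2.0000, 2.0000).
‖u_2‖ = 4.5826, so q_2 = (0.4364, 0.6547, 0.4364, 0.4364).
q_1·v_3 = 0.0000·4 + 0.0000·0 + 0.7071·(-1) + (-0.7071)·4 = -3.5355; q_2·v_3 = 0.4364·4 + 0.6547·0 + 0.4364·(-1) + 0.4364·4 = 3.0551.
u_3 = v_3 + 3.5355·q_1 − 3.0551·q_2 = (2.6667, -2.0000, 0.1667, 0.1667).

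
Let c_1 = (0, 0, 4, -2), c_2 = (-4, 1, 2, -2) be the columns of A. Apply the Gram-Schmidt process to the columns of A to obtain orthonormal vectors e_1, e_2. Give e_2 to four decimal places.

e_2 = (-0.9481, 0.2370, -0.0948, -0.1896)

c_1 = (0, 0, 4, -2); ‖c_1‖ = 4.4721, so e_1 = (0.0000, 0.0000, 0.8944, -0.4472).
e_1·c_2 = 0.0000·(-4) + 0.0000·1 + 0.8944·2 + (-0.4472)·(-2) = 2.6833.
u_2 = c_2 − 2.6833·e_1 = (-4.0000, 1.0000, -0.4000, -0.8000).
‖u_2‖ = 4.2190, so e_2 = (-0.9481, 0.2370, -0.0948, -0.1896).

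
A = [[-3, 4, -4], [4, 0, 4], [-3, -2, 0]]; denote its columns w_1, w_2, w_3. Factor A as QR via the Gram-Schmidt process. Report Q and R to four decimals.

w_1 = (-3, 4, -3); ‖w_1‖ = 5.8310, so e_1 = (-0.5145, 0.6860, -0.5145).
e_1·w_2 = (-0.5145)·4 + 0.6860·0 + (-0.5145)·(-2) = -1.0290.
u_2 = w_2 + 1.0290·e_1 = (3.4706, 0.7059, -2.5294).
‖u_2‖ = 4.3521, so e_2 = (0.7974, 0.1622, -0.5812).
e_1·w_3 = (-0.5145)·(-4) + 0.6860·4 + (-0.5145)·0 = 4.8020; e_2·w_3 = 0.7974·(-4) + 0.1622·4 + (-0.5812)·0 = -2.5410.
u_3 = w_3 − 4.8020·e_1 + 2.5410·e_2 = (0.4969, 1.1180, 0.9938).
‖u_3‖ = 1.5762, so e_3 = (0.3152, 0.7093, 0.6305).

Q = [[-0.5145, 0.7974, 0.3152], [0.6860, 0.1622, 0.7093], [-0.5145, -0.5812, 0.6305]], R = [[5.8310, -1.0290, 4.8020], [0.0000, 4.3521, -2.5410], [0.0000, 0.0000, 1.5762]]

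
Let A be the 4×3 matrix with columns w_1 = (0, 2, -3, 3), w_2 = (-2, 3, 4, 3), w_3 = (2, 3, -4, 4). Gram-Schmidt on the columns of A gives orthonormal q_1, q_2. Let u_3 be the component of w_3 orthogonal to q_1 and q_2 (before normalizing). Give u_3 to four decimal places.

u_3 = (1.8356, 0.4970, 0.4534, 0.1221)

w_1 = (0, 2, -3, 3); ‖w_1‖ = 4.6904, so q_1 = (0.0000, 0.4264, -0.6396, 0.6396).
q_1·w_2 = 0.0000·(-2) + 0.4264·3 + (-0.6396)·4 + 0.6396·3 = 0.6396.
u_2 = w_2 − 0.6396·q_1 = (-2.0000, 2.7273, 4.4091, 2.5909).
‖u_2‖ = 6.1311, so q_2 = (-0.3262, 0.4448, 0.7191, 0.4226).
q_1·w_3 = 0.0000·2 + 0.4264·3 + (-0.6396)·(-4) + 0.6396·4 = 6.3960; q_2·w_3 = (-0.3262)·2 + 0.4448·3 + 0.7191·(-4) + 0.4226·4 = -0.5041.
u_3 = w_3 − 6.3960·q_1 + 0.5041·q_2 = (1.8356, 0.4970, 0.4534, 0.1221).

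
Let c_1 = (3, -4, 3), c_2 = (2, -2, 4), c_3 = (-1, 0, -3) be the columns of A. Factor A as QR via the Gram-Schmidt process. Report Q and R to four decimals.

q_1 = c_1/‖c_1‖ = (3, -4, 3)/5.8310 = (0.5145, -0.6860, 0.5145).
r_{12} = q_1·c_2 = 4.4590.
u_2 = c_2 − 4.4590·q_1 = (-0.2941, 1.0588, 1.7059).
‖u_2‖ = 2.0292, so q_2 = (-0.1449, 0.5218, 0.8407).
r_{13} = q_1·c_3 = -2.0580; r_{23} = q_2·c_3 = -2.3771.
u_3 = c_3 + 2.0580·q_1 + 2.3771·q_2 = (-0.2857, -0.1714, 0.0571).
‖u_3‖ = 0.3381, so q_3 = (-0.8452, -0.5071, 0.1690).

Q = [[0.5145, -0.1449, -0.8452], [-0.6860, 0.5218, -0.5071], [0.5145, 0.8407, 0.1690]], R = [[5.8310, 4.4590, -2.0580], [0.0000, 2.0292, -2.3771], [0.0000, 0.0000, 0.3381]]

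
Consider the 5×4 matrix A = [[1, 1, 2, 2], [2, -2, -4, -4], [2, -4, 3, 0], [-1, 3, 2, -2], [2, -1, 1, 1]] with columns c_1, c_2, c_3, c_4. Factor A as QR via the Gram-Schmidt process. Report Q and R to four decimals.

Q = [[0.2673, 0.6010, 0.2590, 0.3151], [0.5345, 0.0801, -0.7049, -0.4164], [0.5345, -0.4808, 0.5900, -0.3331], [-0.2673, 0.5208, 0.2707, -0.7553], [0.5345, 0.3606, 0.1207, 0.2142]], R = [[3.7417, -4.2762, 0.0000, -0.5345], [0.0000, 3.5657, 0.8413, 0.2003], [0.0000, 0.0000, 5.7699, 2.9171], [0.0000, 0.0000, 0.0000, 4.0205]]

c_1 = (1, 2, 2, -1, 2); ‖c_1‖ = 3.7417, so q_1 = (0.2673, 0.5345, 0.5345, -0.2673, 0.5345).
q_1·c_2 = 0.2673·1 + 0.5345·(-2) + 0.5345·(-4) + (-0.2673)·3 + 0.5345·(-1) = -4.2762.
u_2 = c_2 + 4.2762·q_1 = (2.1429, 0.2857, -1.7143, 1.8571, 1.2857).
‖u_2‖ = 3.5657, so q_2 = (0.6010, 0.0801, -0.4808, 0.5208, 0.3606).
q_1·c_3 = 0.2673·2 + 0.5345·(-4) + 0.5345·3 + (-0.2673)·2 + 0.5345·1 = 0.0000; q_2·c_3 = 0.6010·2 + 0.0801·(-4) + (-0.4808)·3 + 0.5208·2 + 0.3606·1 = 0.8413.
u_3 = c_3 + 0.0000·q_1 − 0.8413·q_2 = (1.4944, -4.0674, 3.4045, 1.5618, 0.6966).
‖u_3‖ = 5.7699, so q_3 = (0.2590, -0.7049, 0.5900, 0.2707, 0.1207).
q_1·c_4 = 0.2673·2 + 0.5345·(-4) + 0.5345·0 + (-0.2673)·(-2) + 0.5345·1 = -0.5345; q_2·c_4 = 0.6010·2 + 0.0801·(-4) + (-0.4808)·0 + 0.5208·(-2) + 0.3606·1 = 0.2003; q_3·c_4 = 0.2590·2 + (-0.7049)·(-4) + 0.5900·0 + 0.2707·(-2) + 0.1207·1 = 2.9171.
u_4 = c_4 + 0.5345·q_1 − 0.2003·q_2 − 2.9171·q_3 = (1.2670, -1.6740, -1.3392, -3.0368, 0.8613).
‖u_4‖ = 4.0205, so q_4 = (0.3151, -0.4164, -0.3331, -0.7553, 0.2142).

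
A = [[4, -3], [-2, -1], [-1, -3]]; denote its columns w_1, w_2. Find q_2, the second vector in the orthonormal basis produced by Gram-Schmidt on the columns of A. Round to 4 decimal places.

q_1 = w_1/‖w_1‖ = (4, -2, -1)/4.5826 = (0.8729, -0.4364, -0.2182).
r_{12} = q_1·w_2 = -1.5275.
u_2 = w_2 + 1.5275·q_1 = (-1.6667, -1.6667, -3.3333).
‖u_2‖ = 4.0825, so q_2 = (-0.4082, -0.4082, -0.8165).

q_2 = (-0.4082, -0.4082, -0.8165)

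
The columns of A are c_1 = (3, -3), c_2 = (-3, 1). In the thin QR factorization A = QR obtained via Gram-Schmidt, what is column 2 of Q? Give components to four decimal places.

e_2 = (-0.7071, -0.7071)

e_1 = c_1/‖c_1‖ = (3, -3)/4.2426 = (0.7071, -0.7071).
r_{12} = e_1·c_2 = -2.8284.
u_2 = c_2 + 2.8284·e_1 = (-1.0000, -1.0000).
‖u_2‖ = 1.4142, so e_2 = (-0.7071, -0.7071).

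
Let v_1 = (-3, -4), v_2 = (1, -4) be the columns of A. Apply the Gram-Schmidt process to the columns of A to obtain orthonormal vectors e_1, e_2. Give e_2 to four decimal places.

e_2 = (0.8000, -0.6000)

v_1 = (-3, -4); ‖v_1‖ = 5.0000, so e_1 = (-0.6000, -0.8000).
e_1·v_2 = (-0.6000)·1 + (-0.8000)·(-4) = 2.6000.
u_2 = v_2 − 2.6000·e_1 = (2.5600, -1.9200).
‖u_2‖ = 3.2000, so e_2 = (0.8000, -0.6000).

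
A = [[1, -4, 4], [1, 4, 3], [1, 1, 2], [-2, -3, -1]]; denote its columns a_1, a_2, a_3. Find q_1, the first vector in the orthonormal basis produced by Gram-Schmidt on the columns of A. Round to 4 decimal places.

q_1 = a_1/‖a_1‖ = (1, 1, 1, -2)/2.6458 = (0.3780, 0.3780, 0.3780, -0.7559).

q_1 = (0.3780, 0.3780, 0.3780, -0.7559)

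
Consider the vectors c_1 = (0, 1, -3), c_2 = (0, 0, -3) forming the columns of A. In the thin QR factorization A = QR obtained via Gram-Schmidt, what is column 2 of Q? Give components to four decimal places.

q_2 = (0.0000, -0.9487, -0.3162)

q_1 = c_1/‖c_1‖ = (0, 1, -3)/3.1623 = (0.0000, 0.3162, -0.9487).
r_{12} = q_1·c_2 = 2.8460.
u_2 = c_2 − 2.8460·q_1 = (0.0000, -0.9000, -0.3000).
‖u_2‖ = 0.9487, so q_2 = (0.0000, -0.9487, -0.3162).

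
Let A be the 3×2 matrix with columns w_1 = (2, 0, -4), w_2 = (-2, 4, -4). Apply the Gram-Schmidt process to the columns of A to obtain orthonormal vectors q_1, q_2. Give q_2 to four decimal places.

w_1 = (2, 0, -4); ‖w_1‖ = 4.4721, so q_1 = (0.4472, 0.0000, -0.8944).
q_1·w_2 = 0.4472·(-2) + 0.0000·4 + (-0.8944)·(-4) = 2.6833.
u_2 = w_2 − 2.6833·q_1 = (-3.2000, 4.0000, -1.6000).
‖u_2‖ = 5.3666, so q_2 = (-0.5963, 0.7454, -0.2981).

q_2 = (-0.5963, 0.7454, -0.2981)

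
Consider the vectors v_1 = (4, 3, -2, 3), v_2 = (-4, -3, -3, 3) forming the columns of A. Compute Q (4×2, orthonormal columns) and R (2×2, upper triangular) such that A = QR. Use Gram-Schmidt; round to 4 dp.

Q = [[0.6489, -0.4639], [0.4867, -0.3479], [-0.3244, -0.5550], [0.4867, 0.5964]], R = [[6.1644, -1.6222], [0.0000, 6.3536]]

v_1 = (4, 3, -2, 3); ‖v_1‖ = 6.1644, so q_1 = (0.6489, 0.4867, -0.3244, 0.4867).
q_1·v_2 = 0.6489·(-4) + 0.4867·(-3) + (-0.3244)·(-3) + 0.4867·3 = -1.6222.
u_2 = v_2 + 1.6222·q_1 = (-2.9474, -2.2105, -3.5263, 3.7895).
‖u_2‖ = 6.3536, so q_2 = (-0.4639, -0.3479, -0.5550, 0.5964).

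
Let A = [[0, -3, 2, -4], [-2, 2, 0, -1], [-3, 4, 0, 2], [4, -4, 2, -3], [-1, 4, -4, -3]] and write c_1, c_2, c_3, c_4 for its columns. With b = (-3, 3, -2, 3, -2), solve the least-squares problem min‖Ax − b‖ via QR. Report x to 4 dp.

q_1 = c_1/‖c_1‖ = (0, -2, -3, 4, -1)/5.4772 = (0.0000, -0.3651, -0.5477, 0.7303, -0.1826).
r_{12} = q_1·c_2 = -6.5727.
u_2 = c_2 + 6.5727·q_1 = (-3.0000, -0.4000, 0.4000, 0.8000, 2.8000).
‖u_2‖ = 4.2190, so q_2 = (-0.7111, -0.0948, 0.0948, 0.1896, 0.6637).
r_{13} = q_1·c_3 = 2.1909; r_{23} = q_2·c_3 = -3.6976.
u_3 = c_3 − 2.1909·q_1 + 3.6976·q_2 = (-0.6292, 0.4494, 1.5506, 1.1011, -1.1461).
‖u_3‖ = 2.3512, so q_3 = (-0.2676, 0.1912, 0.6595, 0.4683, -0.4874).
r_{14} = q_1·c_4 = -2.3735; r_{24} = q_2·c_4 = 0.5689; r_{34} = q_3·c_4 = 2.2556.
u_4 = c_4 + 2.3735·q_1 − 0.5689·q_2 − 2.2556·q_3 = (-2.9919, -2.2439, -0.8415, -2.4309, -2.7114).
‖u_4‖ = 5.2873, so q_4 = (-0.5659, -0.4244, -0.1591, -0.4598, -0.5128).
Qᵀb = (2.5560, 0.9007, 2.4372, 0.3890).
Back-substitute: x_4 = 0.3890/5.2873 = 0.0736.
x_3 = (2.4372 − 2.2556·0.0736)/2.3512 = 0.9660.
x_2 = (0.9007 + 3.6976·0.9660 − 0.5689·0.0736)/4.2190 = 1.0502.
x_1 = (2.5560 + 6.5727·1.0502 − 2.1909·0.9660 + 2.3735·0.0736)/5.4772 = 1.3724.

x = (1.3724, 1.0502, 0.9660, 0.0736)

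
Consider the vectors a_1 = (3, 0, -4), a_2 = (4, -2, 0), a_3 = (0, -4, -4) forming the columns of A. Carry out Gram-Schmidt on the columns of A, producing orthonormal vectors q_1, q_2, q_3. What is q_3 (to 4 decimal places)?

q_3 = (-0.4240, -0.8480, -0.3180)

q_1 = a_1/‖a_1‖ = (3, 0, -4)/5.0000 = (0.6000, 0.0000, -0.8000).
r_{12} = q_1·a_2 = 2.4000.
u_2 = a_2 − 2.4000·q_1 = (2.5600, -2.0000, 1.9200).
‖u_2‖ = 3.7736, so q_2 = (0.6784, -0.5300, 0.5088).
r_{13} = q_1·a_3 = 3.2000; r_{23} = q_2·a_3 = 0.0848.
u_3 = a_3 − 3.2000·q_1 − 0.0848·q_2 = (-1.9775, -3.9551, -1.4831).
‖u_3‖ = 4.6640, so q_3 = (-0.4240, -0.8480, -0.3180).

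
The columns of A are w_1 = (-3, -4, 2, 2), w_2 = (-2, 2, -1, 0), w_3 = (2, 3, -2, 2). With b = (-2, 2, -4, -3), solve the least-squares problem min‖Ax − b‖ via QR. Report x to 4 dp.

w_1 = (-3, -4, 2, 2); ‖w_1‖ = 5.7446, so q_1 = (-0.5222, -0.6963, 0.3482, 0.3482).
q_1·w_2 = (-0.5222)·(-2) + (-0.6963)·2 + 0.3482·(-1) + 0.3482·0 = -0.6963.
u_2 = w_2 + 0.6963·q_1 = (-2.3636, 1.5152, -0.7576, 0.2424).
‖u_2‖ = 2.9181, so q_2 = (-0.8100, 0.5192, -0.2596, 0.0831).
q_1·w_3 = (-0.5222)·2 + (-0.6963)·3 + 0.3482·(-2) + 0.3482·2 = -3.1334; q_2·w_3 = (-0.8100)·2 + 0.5192·3 + (-0.2596)·(-2) + 0.0831·2 = 0.6231.
u_3 = w_3 + 3.1334·q_1 − 0.6231·q_2 = (0.8683, 0.4947, -0.7473, 3.0391).
‖u_3‖ = 3.2854, so q_3 = (0.2643, 0.1506, -0.2275, 0.9251).
Qᵀb = (-2.7852, 3.4477, -2.0928).
Back-substitute: x_3 = -2.0928/3.2854 = -0.6370.
x_2 = (3.4477 − 0.6231·(-0.6370))/2.9181 = 1.3175.
x_1 = (-2.7852 + 0.6963·1.3175 + 3.1334·(-0.6370))/5.7446 = -0.6726.

x = (-0.6726, 1.3175, -0.6370)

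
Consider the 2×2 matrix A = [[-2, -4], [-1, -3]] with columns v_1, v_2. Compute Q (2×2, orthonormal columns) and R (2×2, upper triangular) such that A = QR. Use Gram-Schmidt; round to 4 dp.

Q = [[-0.8944, 0.4472], [-0.4472, -0.8944]], R = [[2.2361, 4.9193], [0.0000, 0.8944]]

e_1 = v_1/‖v_1‖ = (-2, -1)/2.2361 = (-0.8944, -0.4472).
r_{12} = e_1·v_2 = 4.9193.
u_2 = v_2 − 4.9193·e_1 = (0.4000, -0.8000).
‖u_2‖ = 0.8944, so e_2 = (0.4472, -0.8944).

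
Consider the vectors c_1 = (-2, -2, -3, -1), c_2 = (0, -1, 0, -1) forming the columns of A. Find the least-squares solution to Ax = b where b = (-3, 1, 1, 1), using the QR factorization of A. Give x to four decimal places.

x = (0.2222, -1.3333)

c_1 = (-2, -2, -3, -1); ‖c_1‖ = 4.2426, so q_1 = (-0.4714, -0.4714, -0.7071, -0.2357).
q_1·c_2 = (-0.4714)·0 + (-0.4714)·(-1) + (-0.7071)·0 + (-0.2357)·(-1) = 0.7071.
u_2 = c_2 − 0.7071·q_1 = (0.3333, -0.6667, 0.5000, -0.8333).
‖u_2‖ = 1.2247, so q_2 = (0.2722, -0.5443, 0.4082, -0.6804).
Qᵀb = (0.0000, -1.6330).
Back-substitute: x_2 = -1.6330/1.2247 = -1.3333.
x_1 = (0.0000 − 0.7071·(-1.3333))/4.2426 = 0.2222.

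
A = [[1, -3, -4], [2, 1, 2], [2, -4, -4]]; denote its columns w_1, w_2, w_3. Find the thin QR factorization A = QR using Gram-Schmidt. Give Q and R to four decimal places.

w_1 = (1, 2, 2); ‖w_1‖ = 3.0000, so e_1 = (0.3333, 0.6667, 0.6667).
e_1·w_2 = 0.3333·(-3) + 0.6667·1 + 0.6667·(-4) = -3.0000.
u_2 = w_2 + 3.0000·e_1 = (-2.0000, 3.0000, -2.0000).
‖u_2‖ = 4.1231, so e_2 = (-0.4851, 0.7276, -0.4851).
e_1·w_3 = 0.3333·(-4) + 0.6667·2 + 0.6667·(-4) = -2.6667; e_2·w_3 = (-0.4851)·(-4) + 0.7276·2 + (-0.4851)·(-4) = 5.3358.
u_3 = w_3 + 2.6667·e_1 − 5.3358·e_2 = (-0.5229, -0.1046, 0.3660).
‖u_3‖ = 0.6468, so e_3 = (-0.8085, -0.1617, 0.5659).

Q = [[0.3333, -0.4851, -0.8085], [0.6667, 0.7276, -0.1617], [0.6667, -0.4851, 0.5659]], R = [[3.0000, -3.0000, -2.6667], [0.0000, 4.1231, 5.3358], [0.0000, 0.0000, 0.6468]]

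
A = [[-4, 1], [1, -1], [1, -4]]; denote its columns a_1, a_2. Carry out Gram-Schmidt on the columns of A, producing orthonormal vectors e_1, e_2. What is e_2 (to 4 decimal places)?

e_2 = (-0.2722, -0.1361, -0.9526)

e_1 = a_1/‖a_1‖ = (-4, 1, 1)/4.2426 = (-0.9428, 0.2357, 0.2357).
r_{12} = e_1·a_2 = -2.1213.
u_2 = a_2 + 2.1213·e_1 = (-1.0000, -0.5000, -3.5000).
‖u_2‖ = 3.6742, so e_2 = (-0.2722, -0.1361, -0.9526).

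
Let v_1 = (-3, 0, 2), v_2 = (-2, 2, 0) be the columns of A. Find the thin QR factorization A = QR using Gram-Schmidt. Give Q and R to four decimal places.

Q = [[-0.8321, -0.2691], [0.0000, 0.8745], [0.5547, -0.4036]], R = [[3.6056, 1.6641], [0.0000, 2.2871]]

v_1 = (-3, 0, 2); ‖v_1‖ = 3.6056, so e_1 = (-0.8321, 0.0000, 0.5547).
e_1·v_2 = (-0.8321)·(-2) + 0.0000·2 + 0.5547·0 = 1.6641.
u_2 = v_2 − 1.6641·e_1 = (-0.6154, 2.0000, -0.9231).
‖u_2‖ = 2.2871, so e_2 = (-0.2691, 0.8745, -0.4036).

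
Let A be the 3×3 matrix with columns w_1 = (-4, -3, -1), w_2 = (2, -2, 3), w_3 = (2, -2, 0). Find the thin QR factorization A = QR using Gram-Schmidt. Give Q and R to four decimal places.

Q = [[-0.7845, 0.3073, 0.5387], [-0.5883, -0.6435, -0.4897], [-0.1961, 0.7011, -0.6856]], R = [[5.0990, -0.9806, -0.3922], [0.0000, 4.0048, 1.9016], [0.0000, 0.0000, 2.0567]]

e_1 = w_1/‖w_1‖ = (-4, -3, -1)/5.0990 = (-0.7845, -0.5883, -0.1961).
r_{12} = e_1·w_2 = -0.9806.
u_2 = w_2 + 0.9806·e_1 = (1.2308, -2.5769, 2.8077).
‖u_2‖ = 4.0048, so e_2 = (0.3073, -0.6435, 0.7011).
r_{13} = e_1·w_3 = -0.3922; r_{23} = e_2·w_3 = 1.9016.
u_3 = w_3 + 0.3922·e_1 − 1.9016·e_2 = (1.1079, -1.0072, -1.4101).
‖u_3‖ = 2.0567, so e_3 = (0.5387, -0.4897, -0.6856).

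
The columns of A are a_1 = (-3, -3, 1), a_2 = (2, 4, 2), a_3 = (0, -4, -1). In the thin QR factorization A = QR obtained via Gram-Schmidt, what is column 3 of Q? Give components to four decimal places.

e_3 = (0.7071, -0.5657, 0.4243)

a_1 = (-3, -3, 1); ‖a_1‖ = 4.3589, so e_1 = (-0.6882, -0.6882, 0.2294).
e_1·a_2 = (-0.6882)·2 + (-0.6882)·4 + 0.2294·2 = -3.6707.
u_2 = a_2 + 3.6707·e_1 = (-0.5263, 1.4737, 2.8421).
‖u_2‖ = 3.2444, so e_2 = (-0.1622, 0.4542, 0.8760).
e_1·a_3 = (-0.6882)·0 + (-0.6882)·(-4) + 0.2294·(-1) = 2.5236; e_2·a_3 = (-0.1622)·0 + 0.4542·(-4) + 0.8760·(-1) = -2.6929.
u_3 = a_3 − 2.5236·e_1 + 2.6929·e_2 = (1.3000, -1.0400, 0.7800).
‖u_3‖ = 1.8385, so e_3 = (0.7071, -0.5657, 0.4243).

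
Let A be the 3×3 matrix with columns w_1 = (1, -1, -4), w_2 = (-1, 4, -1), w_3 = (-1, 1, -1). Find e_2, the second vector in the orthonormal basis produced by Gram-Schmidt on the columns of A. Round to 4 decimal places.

e_2 = (-0.2230, 0.9312, -0.2885)

w_1 = (1, -1, -4); ‖w_1‖ = 4.2426, so e_1 = (0.2357, -0.2357, -0.9428).
e_1·w_2 = 0.2357·(-1) + (-0.2357)·4 + (-0.9428)·(-1) = -0.2357.
u_2 = w_2 + 0.2357·e_1 = (-0.9444, 3.9444, -1.2222).
‖u_2‖ = 4.2361, so e_2 = (-0.2230, 0.9312, -0.2885).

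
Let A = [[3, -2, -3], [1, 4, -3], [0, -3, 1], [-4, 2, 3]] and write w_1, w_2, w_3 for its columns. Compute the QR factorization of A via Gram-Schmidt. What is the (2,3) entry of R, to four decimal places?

r_{23} = -2.2652

w_1 = (3, 1, 0, -4); ‖w_1‖ = 5.0990, so e_1 = (0.5883, 0.1961, 0.0000, -0.7845).
e_1·w_2 = 0.5883·(-2) + 0.1961·4 + 0.0000·(-3) + (-0.7845)·2 = -1.9612.
u_2 = w_2 + 1.9612·e_1 = (-0.8462, 4.3846, -3.0000, 0.4615).
‖u_2‖ = 5.3994, so e_2 = (-0.1567, 0.8121, -0.5556, 0.0855).
r_{23} = e_2·w_3 = -2.2652.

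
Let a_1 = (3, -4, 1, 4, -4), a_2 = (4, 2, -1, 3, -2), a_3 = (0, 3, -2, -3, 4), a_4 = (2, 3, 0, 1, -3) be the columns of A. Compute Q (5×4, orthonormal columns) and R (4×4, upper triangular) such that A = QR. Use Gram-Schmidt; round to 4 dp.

Q = [[0.3939, 0.5634, 0.5718, 0.2994], [-0.5252, 0.7190, -0.4372, 0.0391], [0.1313, -0.2800, -0.3700, 0.0920], [0.5252, 0.2834, -0.2354, -0.7670], [-0.5252, -0.0830, 0.5381, -0.5586]], R = [[7.6158, 3.0200, -5.5149, 1.3131], [0.0000, 4.9879, 1.5347, 3.8161], [0.0000, 0.0000, 2.2871, -2.0180], [0.0000, 0.0000, 0.0000, 1.6250]]

a_1 = (3, -4, 1, 4, -4); ‖a_1‖ = 7.6158, so q_1 = (0.3939, -0.5252, 0.1313, 0.5252, -0.5252).
q_1·a_2 = 0.3939·4 + (-0.5252)·2 + 0.1313·(-1) + 0.5252·3 + (-0.5252)·(-2) = 3.0200.
u_2 = a_2 − 3.0200·q_1 = (2.8103, 3.5862, -1.3966, 1.4138, -0.4138).
‖u_2‖ = 4.9879, so q_2 = (0.5634, 0.7190, -0.2800, 0.2834, -0.0830).
q_1·a_3 = 0.3939·0 + (-0.5252)·3 + 0.1313·(-2) + 0.5252·(-3) + (-0.5252)·4 = -5.5149; q_2·a_3 = 0.5634·0 + 0.7190·3 + (-0.2800)·(-2) + 0.2834·(-3) + (-0.0830)·4 = 1.5347.
u_3 = a_3 + 5.5149·q_1 − 1.5347·q_2 = (1.3077, -1.0000, -0.8462, -0.5385, 1.2308).
‖u_3‖ = 2.2871, so q_3 = (0.5718, -0.4372, -0.3700, -0.2354, 0.5381).
q_1·a_4 = 0.3939·2 + (-0.5252)·3 + 0.1313·0 + 0.5252·1 + (-0.5252)·(-3) = 1.3131; q_2·a_4 = 0.5634·2 + 0.7190·3 + (-0.2800)·0 + 0.2834·1 + (-0.0830)·(-3) = 3.8161; q_3·a_4 = 0.5718·2 + (-0.4372)·3 + (-0.3700)·0 + (-0.2354)·1 + 0.5381·(-3) = -2.0180.
u_4 = a_4 − 1.3131·q_1 − 3.8161·q_2 + 2.0180·q_3 = (0.4865, 0.0636, 0.1494, -1.2464, -0.9078).
‖u_4‖ = 1.6250, so q_4 = (0.2994, 0.0391, 0.0920, -0.7670, -0.5586).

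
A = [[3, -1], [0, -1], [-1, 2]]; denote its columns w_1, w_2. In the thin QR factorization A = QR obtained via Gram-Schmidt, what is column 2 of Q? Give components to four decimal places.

e_2 = (0.2673, -0.5345, 0.8018)

e_1 = w_1/‖w_1‖ = (3, 0, -1)/3.1623 = (0.9487, 0.0000, -0.3162).
r_{12} = e_1·w_2 = -1.5811.
u_2 = w_2 + 1.5811·e_1 = (0.5000, -1.0000, 1.5000).
‖u_2‖ = 1.8708, so e_2 = (0.2673, -0.5345, 0.8018).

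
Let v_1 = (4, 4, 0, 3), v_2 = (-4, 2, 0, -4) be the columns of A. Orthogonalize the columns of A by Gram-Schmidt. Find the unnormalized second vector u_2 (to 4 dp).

u_2 = (-2.0488, 3.9512, 0.0000, -2.5366)

v_1 = (4, 4, 0, 3); ‖v_1‖ = 6.4031, so e_1 = (0.6247, 0.6247, 0.0000, 0.4685).
e_1·v_2 = 0.6247·(-4) + 0.6247·2 + 0.0000·0 + 0.4685·(-4) = -3.1235.
u_2 = v_2 + 3.1235·e_1 = (-2.0488, 3.9512, 0.0000, -2.5366).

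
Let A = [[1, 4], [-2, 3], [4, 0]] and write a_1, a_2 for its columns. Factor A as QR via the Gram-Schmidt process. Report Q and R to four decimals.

Q = [[0.2182, 0.8222], [-0.4364, 0.5641], [0.8729, 0.0765]], R = [[4.5826, -0.4364], [0.0000, 4.9809]]

a_1 = (1, -2, 4); ‖a_1‖ = 4.5826, so e_1 = (0.2182, -0.4364, 0.8729).
e_1·a_2 = 0.2182·4 + (-0.4364)·3 + 0.8729·0 = -0.4364.
u_2 = a_2 + 0.4364·e_1 = (4.0952, 2.8095, 0.3810).
‖u_2‖ = 4.9809, so e_2 = (0.8222, 0.5641, 0.0765).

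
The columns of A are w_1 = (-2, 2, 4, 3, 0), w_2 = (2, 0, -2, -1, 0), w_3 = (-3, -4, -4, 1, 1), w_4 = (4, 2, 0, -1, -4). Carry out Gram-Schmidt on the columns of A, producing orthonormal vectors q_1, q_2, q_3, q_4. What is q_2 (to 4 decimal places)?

w_1 = (-2, 2, 4, 3, 0); ‖w_1‖ = 5.7446, so q_1 = (-0.3482, 0.3482, 0.6963, 0.5222, 0.0000).
q_1·w_2 = (-0.3482)·2 + 0.3482·0 + 0.6963·(-2) + 0.5222·(-1) + 0.0000·0 = -2.6112.
u_2 = w_2 + 2.6112·q_1 = (1.0909, 0.9091, -0.1818, 0.3636, 0.0000).
‖u_2‖ = 1.4771, so q_2 = (0.7385, 0.6155, -0.1231, 0.2462, 0.0000).

q_2 = (0.7385, 0.6155, -0.1231, 0.2462, 0.0000)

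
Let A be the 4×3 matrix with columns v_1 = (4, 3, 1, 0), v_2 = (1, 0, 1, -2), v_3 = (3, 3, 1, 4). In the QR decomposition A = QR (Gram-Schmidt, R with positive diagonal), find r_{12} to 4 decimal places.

r_{12} = 0.9806

e_1 = v_1/‖v_1‖ = (4, 3, 1, 0)/5.0990 = (0.7845, 0.5883, 0.1961, 0.0000).
r_{12} = e_1·v_2 = 0.9806.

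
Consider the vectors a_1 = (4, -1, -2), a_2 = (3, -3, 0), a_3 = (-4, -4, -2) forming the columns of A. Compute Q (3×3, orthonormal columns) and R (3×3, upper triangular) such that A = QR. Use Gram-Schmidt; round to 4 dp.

Q = [[0.8729, 0.0529, -0.4851], [-0.2182, -0.8468, -0.4851], [-0.4364, 0.5293, -0.7276]], R = [[4.5826, 3.2733, -1.7457], [0.0000, 2.6992, 2.1170], [0.0000, 0.0000, 5.3358]]

a_1 = (4, -1, -2); ‖a_1‖ = 4.5826, so e_1 = (0.8729, -0.2182, -0.4364).
e_1·a_2 = 0.8729·3 + (-0.2182)·(-3) + (-0.4364)·0 = 3.2733.
u_2 = a_2 − 3.2733·e_1 = (0.1429, -2.2857, 1.4286).
‖u_2‖ = 2.6992, so e_2 = (0.0529, -0.8468, 0.5293).
e_1·a_3 = 0.8729·(-4) + (-0.2182)·(-4) + (-0.4364)·(-2) = -1.7457; e_2·a_3 = 0.0529·(-4) + (-0.8468)·(-4) + 0.5293·(-2) = 2.1170.
u_3 = a_3 + 1.7457·e_1 − 2.1170·e_2 = (-2.5882, -2.5882, -3.8824).
‖u_3‖ = 5.3358, so e_3 = (-0.4851, -0.4851, -0.7276).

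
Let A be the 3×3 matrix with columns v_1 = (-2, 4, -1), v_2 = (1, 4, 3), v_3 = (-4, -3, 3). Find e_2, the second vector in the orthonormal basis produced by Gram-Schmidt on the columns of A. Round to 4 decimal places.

e_2 = (0.4552, 0.4234, 0.7833)

v_1 = (-2, 4, -1); ‖v_1‖ = 4.5826, so e_1 = (-0.4364, 0.8729, -0.2182).
e_1·v_2 = (-0.4364)·1 + 0.8729·4 + (-0.2182)·3 = 2.4004.
u_2 = v_2 − 2.4004·e_1 = (2.0476, 1.9048, 3.5238).
‖u_2‖ = 4.4987, so e_2 = (0.4552, 0.4234, 0.7833).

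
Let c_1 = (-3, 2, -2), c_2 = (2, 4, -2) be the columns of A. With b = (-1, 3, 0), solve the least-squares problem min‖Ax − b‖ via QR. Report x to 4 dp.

x = (0.4194, 0.3118)

c_1 = (-3, 2, -2); ‖c_1‖ = 4.1231, so q_1 = (-0.7276, 0.4851, -0.4851).
q_1·c_2 = (-0.7276)·2 + 0.4851·4 + (-0.4851)·(-2) = 1.4552.
u_2 = c_2 − 1.4552·q_1 = (3.0588, 3.2941, -1.2941).
‖u_2‖ = 4.6779, so q_2 = (0.6539, 0.7042, -0.2766).
Qᵀb = (2.1828, 1.4587).
Back-substitute: x_2 = 1.4587/4.6779 = 0.3118.
x_1 = (2.1828 − 1.4552·0.3118)/4.1231 = 0.4194.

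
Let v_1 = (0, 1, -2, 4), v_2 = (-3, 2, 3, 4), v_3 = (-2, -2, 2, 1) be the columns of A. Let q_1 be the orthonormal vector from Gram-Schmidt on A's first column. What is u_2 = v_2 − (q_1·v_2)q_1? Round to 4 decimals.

v_1 = (0, 1, -2, 4); ‖v_1‖ = 4.5826, so q_1 = (0.0000, 0.2182, -0.4364, 0.8729).
q_1·v_2 = 0.0000·(-3) + 0.2182·2 + (-0.4364)·3 + 0.8729·4 = 2.6186.
u_2 = v_2 − 2.6186·q_1 = (-3.0000, 1.4286, 4.1429, 1.7143).

u_2 = (-3.0000, 1.4286, 4.1429, 1.7143)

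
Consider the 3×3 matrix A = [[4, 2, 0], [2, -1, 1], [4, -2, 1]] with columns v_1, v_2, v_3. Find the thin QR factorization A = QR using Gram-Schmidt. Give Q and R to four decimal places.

Q = [[0.6667, 0.7454, 0.0000], [0.3333, -0.2981, 0.8944], [0.6667, -0.5963, -0.4472]], R = [[6.0000, -0.3333, 1.0000], [0.0000, 2.9814, -0.8944], [0.0000, 0.0000, 0.4472]]

v_1 = (4, 2, 4); ‖v_1‖ = 6.0000, so q_1 = (0.6667, 0.3333, 0.6667).
q_1·v_2 = 0.6667·2 + 0.3333·(-1) + 0.6667·(-2) = -0.3333.
u_2 = v_2 + 0.3333·q_1 = (2.2222, -0.8889, -1.7778).
‖u_2‖ = 2.9814, so q_2 = (0.7454, -0.2981, -0.5963).
q_1·v_3 = 0.6667·0 + 0.3333·1 + 0.6667·1 = 1.0000; q_2·v_3 = 0.7454·0 + (-0.2981)·1 + (-0.5963)·1 = -0.8944.
u_3 = v_3 − 1.0000·q_1 + 0.8944·q_2 = (0.0000, 0.4000, -0.2000).
‖u_3‖ = 0.4472, so q_3 = (0.0000, 0.8944, -0.4472).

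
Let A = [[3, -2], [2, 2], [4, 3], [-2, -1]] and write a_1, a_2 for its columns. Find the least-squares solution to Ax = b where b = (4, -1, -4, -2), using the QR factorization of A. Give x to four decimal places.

a_1 = (3, 2, 4, -2); ‖a_1‖ = 5.7446, so e_1 = (0.5222, 0.3482, 0.6963, -0.3482).
e_1·a_2 = 0.5222·(-2) + 0.3482·2 + 0.6963·3 + (-0.3482)·(-1) = 2.0889.
u_2 = a_2 − 2.0889·e_1 = (-3.0909, 1.2727, 1.5455, -0.2727).
‖u_2‖ = 3.6927, so e_2 = (-0.8370, 0.3447, 0.4185, -0.0739).
Qᵀb = (-0.3482, -5.2191).
Back-substitute: x_2 = -5.2191/3.6927 = -1.4133.
x_1 = (-0.3482 − 2.0889·(-1.4133))/5.7446 = 0.4533.

x = (0.4533, -1.4133)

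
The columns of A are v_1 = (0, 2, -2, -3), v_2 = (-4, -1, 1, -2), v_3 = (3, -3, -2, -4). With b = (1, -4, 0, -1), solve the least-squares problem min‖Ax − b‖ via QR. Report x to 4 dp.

v_1 = (0, 2, -2, -3); ‖v_1‖ = 4.1231, so q_1 = (0.0000, 0.4851, -0.4851, -0.7276).
q_1·v_2 = 0.0000·(-4) + 0.4851·(-1) + (-0.4851)·1 + (-0.7276)·(-2) = 0.4851.
u_2 = v_2 − 0.4851·q_1 = (-4.0000, -1.2353, 1.2353, -1.6471).
‖u_2‖ = 4.6653, so q_2 = (-0.8574, -0.2648, 0.2648, -0.3530).
q_1·v_3 = 0.0000·3 + 0.4851·(-3) + (-0.4851)·(-2) + (-0.7276)·(-4) = 2.4254; q_2·v_3 = (-0.8574)·3 + (-0.2648)·(-3) + 0.2648·(-2) + (-0.3530)·(-4) = -0.8952.
u_3 = v_3 − 2.4254·q_1 + 0.8952·q_2 = (2.2324, -4.4135, -0.5865, -2.5514).
‖u_3‖ = 5.5961, so q_3 = (0.3989, -0.7887, -0.1048, -0.4559).
Qᵀb = (-1.2127, 0.5548, 4.0096).
Back-substitute: x_3 = 4.0096/5.5961 = 0.7165.
x_2 = (0.5548 + 0.8952·0.7165)/4.6653 = 0.2564.
x_1 = (-1.2127 − 0.4851·0.2564 − 2.4254·0.7165)/4.1231 = -0.7457.

x = (-0.7457, 0.2564, 0.7165)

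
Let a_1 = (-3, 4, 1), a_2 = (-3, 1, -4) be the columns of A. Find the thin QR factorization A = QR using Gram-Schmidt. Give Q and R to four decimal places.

a_1 = (-3, 4, 1); ‖a_1‖ = 5.0990, so e_1 = (-0.5883, 0.7845, 0.1961).
e_1·a_2 = (-0.5883)·(-3) + 0.7845·1 + 0.1961·(-4) = 1.7650.
u_2 = a_2 − 1.7650·e_1 = (-1.9615, -0.3846, -4.3462).
‖u_2‖ = 4.7838, so e_2 = (-0.4100, -0.0804, -0.9085).

Q = [[-0.5883, -0.4100], [0.7845, -0.0804], [0.1961, -0.9085]], R = [[5.0990, 1.7650], [0.0000, 4.7838]]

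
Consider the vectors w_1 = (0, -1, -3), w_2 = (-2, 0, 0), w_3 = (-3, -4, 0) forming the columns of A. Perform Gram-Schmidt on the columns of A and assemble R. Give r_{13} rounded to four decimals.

r_{13} = 1.2649

w_1 = (0, -1, -3); ‖w_1‖ = 3.1623, so q_1 = (0.0000, -0.3162, -0.9487).
r_{13} = q_1·w_3 = 1.2649.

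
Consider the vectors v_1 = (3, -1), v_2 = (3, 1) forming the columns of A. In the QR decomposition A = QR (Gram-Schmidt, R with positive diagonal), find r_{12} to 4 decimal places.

r_{12} = 2.5298

v_1 = (3, -1); ‖v_1‖ = 3.1623, so e_1 = (0.9487, -0.3162).
r_{12} = e_1·v_2 = 2.5298.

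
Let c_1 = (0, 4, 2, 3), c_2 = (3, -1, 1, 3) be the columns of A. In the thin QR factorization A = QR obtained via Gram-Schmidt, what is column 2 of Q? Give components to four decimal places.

e_2 = (0.7011, -0.4593, 0.1209, 0.5319)

c_1 = (0, 4, 2, 3); ‖c_1‖ = 5.3852, so e_1 = (0.0000, 0.7428, 0.3714, 0.5571).
e_1·c_2 = 0.0000·3 + 0.7428·(-1) + 0.3714·1 + 0.5571·3 = 1.2999.
u_2 = c_2 − 1.2999·e_1 = (3.0000, -1.9655, 0.5172, 2.2759).
‖u_2‖ = 4.2791, so e_2 = (0.7011, -0.4593, 0.1209, 0.5319).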